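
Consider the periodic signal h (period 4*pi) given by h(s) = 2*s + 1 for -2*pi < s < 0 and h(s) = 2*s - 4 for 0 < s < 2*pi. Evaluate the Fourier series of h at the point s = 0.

At s = 0 the one-sided limits are h(0^-) = 1 and h(0^+) = -4.
By Dirichlet's theorem the series converges to their average, [(1) + (-4)]/2 = -3/2.

-3/2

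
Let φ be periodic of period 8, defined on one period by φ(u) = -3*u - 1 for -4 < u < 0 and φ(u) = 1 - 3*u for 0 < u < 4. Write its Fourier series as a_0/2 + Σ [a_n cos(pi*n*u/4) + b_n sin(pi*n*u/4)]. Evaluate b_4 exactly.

6/pi

b_4 = 1/4 ∫_{-4}^{4} φ(u) sin(pi*u) du.
φ is odd and sin(pi*u) is odd, so the integrand is even and b_4 = 1/2 ∫_0^{4} φ(u) sin(pi*u) du.
Integrating by parts (boundary term plus one more integral), an antiderivative of (1 - 3*u) sin(pi*u) is 3*u*cos(pi*u)/pi - 3*sin(pi*u)/pi**2 - cos(pi*u)/pi; evaluating from 0 to 4: ∫_{0}^{4} (1 - 3*u) sin(pi*u) du = (11/pi) - (-1/pi) = 12/pi.
Hence b_4 = (1/2)·(12/pi) = 6/pi.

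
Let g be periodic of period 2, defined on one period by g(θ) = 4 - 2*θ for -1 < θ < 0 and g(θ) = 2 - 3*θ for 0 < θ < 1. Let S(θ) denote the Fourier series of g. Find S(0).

3

At θ = 0 the one-sided limits are g(0^-) = 4 and g(0^+) = 2.
By Dirichlet's theorem the series converges to their average, [(4) + (2)]/2 = 3.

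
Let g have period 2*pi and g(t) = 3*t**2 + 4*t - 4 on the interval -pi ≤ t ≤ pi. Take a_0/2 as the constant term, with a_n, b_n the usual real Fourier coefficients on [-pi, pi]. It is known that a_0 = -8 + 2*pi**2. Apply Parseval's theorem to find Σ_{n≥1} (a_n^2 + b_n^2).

Parseval: a_0^2/2 + Σ_{n≥1} (a_n^2+b_n^2) = 1/pi ∫_{-pi}^{pi} g(t)^2 dt = -16*pi**2/3 + 32 + 18*pi**4/5.
Subtract a_0^2/2 = 2*(4 - pi**2)**2: Σ (a_n^2+b_n^2) = 8*pi**2*(20 + 3*pi**2)/15.

8*pi**2*(20 + 3*pi**2)/15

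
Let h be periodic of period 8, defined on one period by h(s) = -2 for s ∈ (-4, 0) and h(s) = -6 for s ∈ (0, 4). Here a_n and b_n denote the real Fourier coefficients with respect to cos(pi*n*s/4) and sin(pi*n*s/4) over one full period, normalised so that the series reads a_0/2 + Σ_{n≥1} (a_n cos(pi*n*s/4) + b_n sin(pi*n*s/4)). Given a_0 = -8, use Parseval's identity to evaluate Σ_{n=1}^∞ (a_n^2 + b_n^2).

8

Parseval: a_0^2/2 + Σ_{n≥1} (a_n^2+b_n^2) = 1/4 ∫_{-4}^{4} h(s)^2 ds = 40.
Subtract a_0^2/2 = 32: Σ (a_n^2+b_n^2) = 8.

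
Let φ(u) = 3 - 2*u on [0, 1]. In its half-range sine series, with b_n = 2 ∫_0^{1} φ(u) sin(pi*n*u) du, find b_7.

8/(7*pi)

b_7 = 2 ∫_0^{1} (3 - 2*u) sin(7*pi*u) du.
Integrating by parts (boundary term plus one more integral), an antiderivative of (3 - 2*u) sin(7*pi*u) is 2*u*cos(7*pi*u)/(7*pi) - 2*sin(7*pi*u)/(49*pi**2) - 3*cos(7*pi*u)/(7*pi); evaluating from 0 to 1: ∫_{0}^{1} (3 - 2*u) sin(7*pi*u) du = (1/(7*pi)) - (-3/(7*pi)) = 4/(7*pi).
Hence b_7 = 2·(4/(7*pi)) = 8/(7*pi).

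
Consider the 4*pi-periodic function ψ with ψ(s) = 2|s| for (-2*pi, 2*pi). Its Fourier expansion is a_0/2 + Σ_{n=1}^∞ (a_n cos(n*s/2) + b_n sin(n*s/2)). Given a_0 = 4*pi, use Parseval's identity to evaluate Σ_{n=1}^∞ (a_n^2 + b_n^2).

Parseval: a_0^2/2 + Σ_{n≥1} (a_n^2+b_n^2) = (1/(2*pi)) ∫_{-2*pi}^{2*pi} ψ(s)^2 ds = 32*pi**2/3.
Subtract a_0^2/2 = 8*pi**2: Σ (a_n^2+b_n^2) = 8*pi**2/3.

8*pi**2/3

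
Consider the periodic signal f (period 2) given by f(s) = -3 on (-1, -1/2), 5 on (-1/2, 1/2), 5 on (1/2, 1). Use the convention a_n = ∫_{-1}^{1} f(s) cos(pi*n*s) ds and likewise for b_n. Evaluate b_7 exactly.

b_7 = ∫_{-1}^{1} f(s) sin(7*pi*s) ds.
Split the integral at the breakpoints.
Directly, an antiderivative of (-3) sin(7*pi*s) is 3*cos(7*pi*s)/(7*pi); evaluating from -1 to -1/2: ∫_{-1}^{-1/2} (-3) sin(7*pi*s) ds = (0) - (-3/(7*pi)) = 3/(7*pi).
Directly, an antiderivative of (5) sin(7*pi*s) is -5*cos(7*pi*s)/(7*pi); evaluating from -1/2 to 1/2: ∫_{-1/2}^{1/2} (5) sin(7*pi*s) ds = (0) - (0) = 0.
Directly, an antiderivative of (5) sin(7*pi*s) is -5*cos(7*pi*s)/(7*pi); evaluating from 1/2 to 1: ∫_{1/2}^{1} (5) sin(7*pi*s) ds = (5/(7*pi)) - (0) = 5/(7*pi).
Summing the pieces gives b_7 = 8/(7*pi).

8/(7*pi)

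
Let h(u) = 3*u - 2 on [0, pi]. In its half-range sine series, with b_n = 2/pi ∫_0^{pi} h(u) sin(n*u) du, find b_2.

-3

b_2 = 2/pi ∫_0^{pi} (3*u - 2) sin(2*u) du.
Integrating by parts (boundary term plus one more integral), an antiderivative of (3*u - 2) sin(2*u) is -3*u*cos(2*u)/2 + 3*sin(2*u)/4 + cos(2*u); evaluating from 0 to pi: ∫_{0}^{pi} (3*u - 2) sin(2*u) du = (1 - 3*pi/2) - (1) = -3*pi/2.
Hence b_2 = (2/pi)·(-3*pi/2) = -3.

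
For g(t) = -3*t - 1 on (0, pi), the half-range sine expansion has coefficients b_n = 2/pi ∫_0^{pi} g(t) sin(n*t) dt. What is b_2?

b_2 = 2/pi ∫_0^{pi} (-3*t - 1) sin(2*t) dt.
Integrating by parts (boundary term plus one more integral), an antiderivative of (-3*t - 1) sin(2*t) is 3*t*cos(2*t)/2 - 3*sin(2*t)/4 + cos(2*t)/2; evaluating from 0 to pi: ∫_{0}^{pi} (-3*t - 1) sin(2*t) dt = (1/2 + 3*pi/2) - (1/2) = 3*pi/2.
Hence b_2 = (2/pi)·(3*pi/2) = 3.

3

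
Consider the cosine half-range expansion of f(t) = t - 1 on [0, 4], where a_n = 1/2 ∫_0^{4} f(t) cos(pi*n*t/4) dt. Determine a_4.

0

a_4 = 1/2 ∫_0^{4} (t - 1) cos(pi*t) dt.
Integrating by parts (boundary term plus one more integral), an antiderivative of (t - 1) cos(pi*t) is t*sin(pi*t)/pi - sin(pi*t)/pi + cos(pi*t)/pi**2; evaluating from 0 to 4: ∫_{0}^{4} (t - 1) cos(pi*t) dt = (pi**(-2)) - (pi**(-2)) = 0.
Hence a_4 = (1/2)·(0) = 0.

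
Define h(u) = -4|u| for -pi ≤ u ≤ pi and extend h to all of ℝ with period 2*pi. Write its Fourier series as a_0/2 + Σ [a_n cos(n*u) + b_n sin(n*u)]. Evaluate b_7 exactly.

b_7 = 1/pi ∫_{-pi}^{pi} h(u) sin(7*u) du.
h is even and sin(7*u) is odd, so the integrand is odd over a symmetric interval and the integral vanishes.

0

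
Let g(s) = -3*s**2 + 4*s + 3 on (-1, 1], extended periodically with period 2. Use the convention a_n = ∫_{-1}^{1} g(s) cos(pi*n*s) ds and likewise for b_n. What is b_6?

b_6 = ∫_{-1}^{1} g(s) sin(6*pi*s) ds.
Integrating by parts twice (tabular method), an antiderivative of (-3*s**2 + 4*s + 3) sin(6*pi*s) is s**2*cos(6*pi*s)/(2*pi) - s*sin(6*pi*s)/(6*pi**2) - 2*s*cos(6*pi*s)/(3*pi) + sin(6*pi*s)/(9*pi**2) - cos(6*pi*s)/(2*pi) - cos(6*pi*s)/(36*pi**3); evaluating from -1 to 1: ∫_{-1}^{1} (-3*s**2 + 4*s + 3) sin(6*pi*s) ds = ((-24*pi**2 - 1)/(36*pi**3)) - ((-1 + 24*pi**2)/(36*pi**3)) = -4/(3*pi).
Hence b_6 = -4/(3*pi).

-4/(3*pi)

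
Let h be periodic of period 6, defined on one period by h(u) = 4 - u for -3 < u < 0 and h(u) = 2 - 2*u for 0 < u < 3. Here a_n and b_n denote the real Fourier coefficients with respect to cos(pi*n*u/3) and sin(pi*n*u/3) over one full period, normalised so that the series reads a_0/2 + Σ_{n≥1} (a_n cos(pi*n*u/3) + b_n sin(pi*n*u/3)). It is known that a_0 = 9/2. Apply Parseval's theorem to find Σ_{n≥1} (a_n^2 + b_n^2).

Parseval: a_0^2/2 + Σ_{n≥1} (a_n^2+b_n^2) = 1/3 ∫_{-3}^{3} h(u)^2 du = 35.
Subtract a_0^2/2 = 81/8: Σ (a_n^2+b_n^2) = 199/8.

199/8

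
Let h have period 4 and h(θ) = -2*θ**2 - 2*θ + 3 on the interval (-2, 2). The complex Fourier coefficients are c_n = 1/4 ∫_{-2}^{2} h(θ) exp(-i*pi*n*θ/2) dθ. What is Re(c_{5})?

Since h is real-valued, Re(c_{5}) = 1/4 ∫_{-2}^{2} h(θ) cos(5*pi*θ/2) dθ = a_{5}/2.
Integrating by parts twice (tabular method), an antiderivative of (-2*θ**2 - 2*θ + 3) cos(5*pi*θ/2) is -4*θ**2*sin(5*pi*θ/2)/(5*pi) - 4*θ*sin(5*pi*θ/2)/(5*pi) - 16*θ*cos(5*pi*θ/2)/(25*pi**2) + 32*sin(5*pi*θ/2)/(125*pi**3) + 6*sin(5*pi*θ/2)/(5*pi) - 8*cos(5*pi*θ/2)/(25*pi**2); evaluating from -2 to 2: ∫_{-2}^{2} (-2*θ**2 - 2*θ + 3) cos(5*pi*θ/2) dθ = (8/(5*pi**2)) - (-24/(25*pi**2)) = 64/(25*pi**2).
Hence Re(c_{5}) = (1/4)·(64/(25*pi**2)) = 16/(25*pi**2).

16/(25*pi**2)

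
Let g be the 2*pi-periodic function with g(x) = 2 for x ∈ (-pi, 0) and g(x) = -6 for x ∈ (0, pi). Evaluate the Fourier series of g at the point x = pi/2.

g is continuous at x = pi/2 with value -6, so the series converges to -6 there.

-6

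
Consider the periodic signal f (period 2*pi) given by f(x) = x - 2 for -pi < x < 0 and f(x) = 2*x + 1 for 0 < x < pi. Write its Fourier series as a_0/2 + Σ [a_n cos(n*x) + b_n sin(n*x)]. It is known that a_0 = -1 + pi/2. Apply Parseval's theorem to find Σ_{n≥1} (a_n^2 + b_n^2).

9/2 + 9*pi/2 + 37*pi**2/24

Parseval: a_0^2/2 + Σ_{n≥1} (a_n^2+b_n^2) = 1/pi ∫_{-pi}^{pi} f(x)^2 dx = 5 + 4*pi + 5*pi**2/3.
Subtract a_0^2/2 = (2 - pi)**2/8: Σ (a_n^2+b_n^2) = 9/2 + 9*pi/2 + 37*pi**2/24.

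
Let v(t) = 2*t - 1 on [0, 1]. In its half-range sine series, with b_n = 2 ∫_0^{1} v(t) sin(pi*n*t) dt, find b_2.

b_2 = 2 ∫_0^{1} (2*t - 1) sin(2*pi*t) dt.
Integrating by parts (boundary term plus one more integral), an antiderivative of (2*t - 1) sin(2*pi*t) is -t*cos(2*pi*t)/pi + sin(2*pi*t)/(2*pi**2) + cos(2*pi*t)/(2*pi); evaluating from 0 to 1: ∫_{0}^{1} (2*t - 1) sin(2*pi*t) dt = (-1/(2*pi)) - (1/(2*pi)) = -1/pi.
Hence b_2 = 2·(-1/pi) = -2/pi.

-2/pi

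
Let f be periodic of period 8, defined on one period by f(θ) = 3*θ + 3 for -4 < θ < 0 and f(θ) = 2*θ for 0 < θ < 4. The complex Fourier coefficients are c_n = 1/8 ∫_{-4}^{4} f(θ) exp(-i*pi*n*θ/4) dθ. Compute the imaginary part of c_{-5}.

7/(5*pi)

Since f is real-valued, Im(c_{-5}) = -1/8 ∫_{-4}^{4} f(θ) sin(-5*pi*θ/4) dθ = b_{5}/2.
Split the integral at the breakpoints.
Integrating by parts (boundary term plus one more integral), an antiderivative of (3*θ + 3) sin(-5*pi*θ/4) is 12*θ*cos(5*pi*θ/4)/(5*pi) - 48*sin(5*pi*θ/4)/(25*pi**2) + 12*cos(5*pi*θ/4)/(5*pi); evaluating from -4 to 0: ∫_{-4}^{0} (3*θ + 3) sin(-5*pi*θ/4) dθ = (12/(5*pi)) - (36/(5*pi)) = -24/(5*pi).
Integrating by parts (boundary term plus one more integral), an antiderivative of (2*θ) sin(-5*pi*θ/4) is 8*θ*cos(5*pi*θ/4)/(5*pi) - 32*sin(5*pi*θ/4)/(25*pi**2); evaluating from 0 to 4: ∫_{0}^{4} (2*θ) sin(-5*pi*θ/4) dθ = (-32/(5*pi)) - (0) = -32/(5*pi).
So ∫_{-4}^{4} f(θ) sin(-5*pi*θ/4) dθ = -56/(5*pi).
Hence Im(c_{-5}) = (-1/8)·(-56/(5*pi)) = 7/(5*pi).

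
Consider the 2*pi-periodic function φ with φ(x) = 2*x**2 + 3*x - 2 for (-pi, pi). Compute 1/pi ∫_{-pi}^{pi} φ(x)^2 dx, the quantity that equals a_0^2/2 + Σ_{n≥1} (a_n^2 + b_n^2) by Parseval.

1/pi ∫_{-pi}^{pi} φ(x)^2 dx = 1/pi · (2*pi*(5*pi**2 + 60 + 12*pi**4)/15) = 2*pi**2/3 + 8 + 8*pi**4/5.

2*pi**2/3 + 8 + 8*pi**4/5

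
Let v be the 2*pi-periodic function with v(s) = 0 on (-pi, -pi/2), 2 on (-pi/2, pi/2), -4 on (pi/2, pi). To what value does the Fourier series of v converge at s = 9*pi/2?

-1

s = 9*pi/2 differs from s = pi/2 by 2 full period(s), and the series is 2*pi-periodic.
At s = pi/2 the one-sided limits are v(pi/2^-) = 2 and v(pi/2^+) = -4.
By Dirichlet's theorem the series converges to their average, [(2) + (-4)]/2 = -1.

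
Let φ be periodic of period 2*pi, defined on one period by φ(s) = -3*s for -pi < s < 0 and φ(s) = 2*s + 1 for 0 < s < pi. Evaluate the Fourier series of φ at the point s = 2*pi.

s = 2*pi differs from s = 0 by 1 full period(s), and the series is 2*pi-periodic.
At s = 0 the one-sided limits are φ(0^-) = 0 and φ(0^+) = 1.
By Dirichlet's theorem the series converges to their average, [(0) + (1)]/2 = 1/2.

1/2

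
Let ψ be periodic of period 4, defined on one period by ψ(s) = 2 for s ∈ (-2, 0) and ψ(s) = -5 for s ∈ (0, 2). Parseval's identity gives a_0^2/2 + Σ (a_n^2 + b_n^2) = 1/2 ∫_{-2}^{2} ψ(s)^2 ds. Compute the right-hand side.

1/2 ∫_{-2}^{2} ψ(s)^2 ds = 1/2 · (58) = 29.

29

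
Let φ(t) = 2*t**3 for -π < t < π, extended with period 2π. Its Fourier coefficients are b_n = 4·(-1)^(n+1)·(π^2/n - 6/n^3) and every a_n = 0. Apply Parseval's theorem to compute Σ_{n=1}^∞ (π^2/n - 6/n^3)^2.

pi**6/14

Parseval: Σ b_n^2 = (1/π) ∫_{-π}^{π} φ(t)^2 dt = 8*pi**6/7.
b_n^2 = 16·(π^2/n - 6/n^3)^2, so the sum equals (8*pi**6/7)/16 = pi**6/14.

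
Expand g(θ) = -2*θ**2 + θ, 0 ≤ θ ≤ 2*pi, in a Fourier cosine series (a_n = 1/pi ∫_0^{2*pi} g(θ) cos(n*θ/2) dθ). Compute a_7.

a_7 = 1/pi ∫_0^{2*pi} (-2*θ**2 + θ) cos(7*θ/2) dθ.
Integrating by parts twice (tabular method), an antiderivative of (-2*θ**2 + θ) cos(7*θ/2) is -4*θ**2*sin(7*θ/2)/7 + 2*θ*sin(7*θ/2)/7 - 16*θ*cos(7*θ/2)/49 + 32*sin(7*θ/2)/343 + 4*cos(7*θ/2)/49; evaluating from 0 to 2*pi: ∫_{0}^{2*pi} (-2*θ**2 + θ) cos(7*θ/2) dθ = (-4/49 + 32*pi/49) - (4/49) = -8/49 + 32*pi/49.
Hence a_7 = (1/pi)·(-8/49 + 32*pi/49) = 8*(-1 + 4*pi)/(49*pi).

8*(-1 + 4*pi)/(49*pi)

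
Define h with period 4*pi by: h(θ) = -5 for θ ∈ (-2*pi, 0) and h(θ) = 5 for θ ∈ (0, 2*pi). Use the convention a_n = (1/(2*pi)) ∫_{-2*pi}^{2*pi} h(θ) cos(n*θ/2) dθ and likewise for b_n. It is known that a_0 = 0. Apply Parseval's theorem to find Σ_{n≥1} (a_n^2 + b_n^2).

50

Parseval: a_0^2/2 + Σ_{n≥1} (a_n^2+b_n^2) = (1/(2*pi)) ∫_{-2*pi}^{2*pi} h(θ)^2 dθ = 50.
Subtract a_0^2/2 = 0: Σ (a_n^2+b_n^2) = 50.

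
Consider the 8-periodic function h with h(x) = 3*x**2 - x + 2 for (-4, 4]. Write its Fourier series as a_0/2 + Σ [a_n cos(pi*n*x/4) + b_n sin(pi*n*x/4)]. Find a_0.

36

a_0 = 1/4 ∫_{-4}^{4} h(x) dx = 1/4 · (144) = 36.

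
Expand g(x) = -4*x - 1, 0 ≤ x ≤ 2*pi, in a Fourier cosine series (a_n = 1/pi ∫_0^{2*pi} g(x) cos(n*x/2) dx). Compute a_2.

0

a_2 = 1/pi ∫_0^{2*pi} (-4*x - 1) cos(x) dx.
Integrating by parts (boundary term plus one more integral), an antiderivative of (-4*x - 1) cos(x) is -4*x*sin(x) - sin(x) - 4*cos(x); evaluating from 0 to 2*pi: ∫_{0}^{2*pi} (-4*x - 1) cos(x) dx = (-4) - (-4) = 0.
Hence a_2 = (1/pi)·(0) = 0.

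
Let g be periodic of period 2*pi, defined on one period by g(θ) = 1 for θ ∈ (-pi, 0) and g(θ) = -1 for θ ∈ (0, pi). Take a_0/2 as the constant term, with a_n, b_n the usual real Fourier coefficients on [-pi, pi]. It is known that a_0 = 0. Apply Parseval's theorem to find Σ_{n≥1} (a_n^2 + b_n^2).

Parseval: a_0^2/2 + Σ_{n≥1} (a_n^2+b_n^2) = 1/pi ∫_{-pi}^{pi} g(θ)^2 dθ = 2.
Subtract a_0^2/2 = 0: Σ (a_n^2+b_n^2) = 2.

2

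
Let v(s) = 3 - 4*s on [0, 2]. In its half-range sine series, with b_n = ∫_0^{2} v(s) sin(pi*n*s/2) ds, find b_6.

8/(3*pi)

b_6 = ∫_0^{2} (3 - 4*s) sin(3*pi*s) ds.
Integrating by parts (boundary term plus one more integral), an antiderivative of (3 - 4*s) sin(3*pi*s) is 4*s*cos(3*pi*s)/(3*pi) - 4*sin(3*pi*s)/(9*pi**2) - cos(3*pi*s)/pi; evaluating from 0 to 2: ∫_{0}^{2} (3 - 4*s) sin(3*pi*s) ds = (5/(3*pi)) - (-1/pi) = 8/(3*pi).
Hence b_6 = 8/(3*pi).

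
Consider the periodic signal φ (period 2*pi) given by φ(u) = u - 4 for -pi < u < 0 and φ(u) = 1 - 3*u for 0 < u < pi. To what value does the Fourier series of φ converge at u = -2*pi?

u = -2*pi differs from u = 0 by -1 full period(s), and the series is 2*pi-periodic.
At u = 0 the one-sided limits are φ(0^-) = -4 and φ(0^+) = 1.
By Dirichlet's theorem the series converges to their average, [(-4) + (1)]/2 = -3/2.

-3/2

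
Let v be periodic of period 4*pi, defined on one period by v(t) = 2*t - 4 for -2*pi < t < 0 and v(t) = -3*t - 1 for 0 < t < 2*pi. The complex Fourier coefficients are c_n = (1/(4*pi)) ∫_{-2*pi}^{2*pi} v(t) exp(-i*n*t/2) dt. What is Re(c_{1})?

10/pi

Since v is real-valued, Re(c_{1}) = (1/(4*pi)) ∫_{-2*pi}^{2*pi} v(t) cos(t/2) dt = a_{1}/2.
Split the integral at the breakpoints.
Integrating by parts (boundary term plus one more integral), an antiderivative of (2*t - 4) cos(t/2) is 4*t*sin(t/2) - 8*sin(t/2) + 8*cos(t/2); evaluating from -2*pi to 0: ∫_{-2*pi}^{0} (2*t - 4) cos(t/2) dt = (8) - (-8) = 16.
Integrating by parts (boundary term plus one more integral), an antiderivative of (-3*t - 1) cos(t/2) is -6*t*sin(t/2) - 2*sin(t/2) - 12*cos(t/2); evaluating from 0 to 2*pi: ∫_{0}^{2*pi} (-3*t - 1) cos(t/2) dt = (12) - (-12) = 24.
So ∫_{-2*pi}^{2*pi} v(t) cos(t/2) dt = 40.
Hence Re(c_{1}) = (1/(4*pi))·(40) = 10/pi.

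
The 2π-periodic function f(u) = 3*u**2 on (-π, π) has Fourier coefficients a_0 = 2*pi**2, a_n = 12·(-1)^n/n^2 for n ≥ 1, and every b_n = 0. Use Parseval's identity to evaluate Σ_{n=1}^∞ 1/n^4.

pi**4/90

Parseval: a_0^2/2 + Σ a_n^2 = (1/π) ∫_{-π}^{π} f(u)^2 du = 18*pi**4/5.
Subtract a_0^2/2 = 2*pi**4: Σ a_n^2 = 8*pi**4/5.
Since a_n^2 = 144/n^4, Σ 1/n^4 = pi**4/90.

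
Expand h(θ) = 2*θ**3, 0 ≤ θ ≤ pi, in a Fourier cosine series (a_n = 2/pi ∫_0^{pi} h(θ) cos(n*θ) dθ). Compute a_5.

a_5 = 2/pi ∫_0^{pi} (2*θ**3) cos(5*θ) dθ.
Integrating by parts three times (tabular method), an antiderivative of (2*θ**3) cos(5*θ) is 2*θ**3*sin(5*θ)/5 + 6*θ**2*cos(5*θ)/25 - 12*θ*sin(5*θ)/125 - 12*cos(5*θ)/625; evaluating from 0 to pi: ∫_{0}^{pi} (2*θ**3) cos(5*θ) dθ = (12/625 - 6*pi**2/25) - (-12/625) = 24/625 - 6*pi**2/25.
Hence a_5 = (2/pi)·(24/625 - 6*pi**2/25) = 12*(4 - 25*pi**2)/(625*pi).

12*(4 - 25*pi**2)/(625*pi)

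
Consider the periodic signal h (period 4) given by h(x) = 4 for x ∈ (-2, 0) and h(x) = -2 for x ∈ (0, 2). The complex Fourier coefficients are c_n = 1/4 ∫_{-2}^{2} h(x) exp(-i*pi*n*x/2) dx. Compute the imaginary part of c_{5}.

6/(5*pi)

Since h is real-valued, Im(c_{5}) = -1/4 ∫_{-2}^{2} h(x) sin(5*pi*x/2) dx = -b_{5}/2.
Split the integral at the breakpoints.
Directly, an antiderivative of (4) sin(5*pi*x/2) is -8*cos(5*pi*x/2)/(5*pi); evaluating from -2 to 0: ∫_{-2}^{0} (4) sin(5*pi*x/2) dx = (-8/(5*pi)) - (8/(5*pi)) = -16/(5*pi).
Directly, an antiderivative of (-2) sin(5*pi*x/2) is 4*cos(5*pi*x/2)/(5*pi); evaluating from 0 to 2: ∫_{0}^{2} (-2) sin(5*pi*x/2) dx = (-4/(5*pi)) - (4/(5*pi)) = -8/(5*pi).
So ∫_{-2}^{2} h(x) sin(5*pi*x/2) dx = -24/(5*pi).
Hence Im(c_{5}) = (-1/4)·(-24/(5*pi)) = 6/(5*pi).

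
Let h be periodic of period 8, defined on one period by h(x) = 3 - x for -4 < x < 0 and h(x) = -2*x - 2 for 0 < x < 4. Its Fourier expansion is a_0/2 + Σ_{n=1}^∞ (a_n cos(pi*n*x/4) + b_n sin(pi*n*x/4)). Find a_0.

-1

a_0 = 1/4 ∫_{-4}^{4} h(x) dx = 1/4 · (-4) = -1.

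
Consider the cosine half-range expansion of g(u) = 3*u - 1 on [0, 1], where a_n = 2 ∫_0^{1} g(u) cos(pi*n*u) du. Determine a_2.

0

a_2 = 2 ∫_0^{1} (3*u - 1) cos(2*pi*u) du.
Integrating by parts (boundary term plus one more integral), an antiderivative of (3*u - 1) cos(2*pi*u) is 3*u*sin(2*pi*u)/(2*pi) - sin(2*pi*u)/(2*pi) + 3*cos(2*pi*u)/(4*pi**2); evaluating from 0 to 1: ∫_{0}^{1} (3*u - 1) cos(2*pi*u) du = (3/(4*pi**2)) - (3/(4*pi**2)) = 0.
Hence a_2 = 2·(0) = 0.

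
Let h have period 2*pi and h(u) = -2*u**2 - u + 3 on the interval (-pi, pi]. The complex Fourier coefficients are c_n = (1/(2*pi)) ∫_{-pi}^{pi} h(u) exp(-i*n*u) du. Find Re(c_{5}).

Since h is real-valued, Re(c_{5}) = (1/(2*pi)) ∫_{-pi}^{pi} h(u) cos(5*u) du = a_{5}/2.
Integrating by parts twice (tabular method), an antiderivative of (-2*u**2 - u + 3) cos(5*u) is -2*u**2*sin(5*u)/5 - u*sin(5*u)/5 - 4*u*cos(5*u)/25 + 79*sin(5*u)/125 - cos(5*u)/25; evaluating from -pi to pi: ∫_{-pi}^{pi} (-2*u**2 - u + 3) cos(5*u) du = (1/25 + 4*pi/25) - (1/25 - 4*pi/25) = 8*pi/25.
Hence Re(c_{5}) = (1/(2*pi))·(8*pi/25) = 4/25.

4/25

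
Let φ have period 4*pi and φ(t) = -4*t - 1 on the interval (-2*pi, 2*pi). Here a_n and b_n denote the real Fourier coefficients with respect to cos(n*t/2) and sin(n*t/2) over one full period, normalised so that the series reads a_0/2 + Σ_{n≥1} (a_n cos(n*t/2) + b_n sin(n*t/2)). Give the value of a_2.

0

a_2 = (1/(2*pi)) ∫_{-2*pi}^{2*pi} φ(t) cos(t) dt.
Integrating by parts (boundary term plus one more integral), an antiderivative of (-4*t - 1) cos(t) is -4*t*sin(t) - sin(t) - 4*cos(t); evaluating from -2*pi to 2*pi: ∫_{-2*pi}^{2*pi} (-4*t - 1) cos(t) dt = (-4) - (-4) = 0.
Hence a_2 = (1/(2*pi))·(0) = 0.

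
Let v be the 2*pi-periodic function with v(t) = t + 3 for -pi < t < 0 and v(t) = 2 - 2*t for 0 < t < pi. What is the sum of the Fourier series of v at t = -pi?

t = -pi differs from t = pi by -1 full period(s), and the series is 2*pi-periodic.
At t = pi the one-sided limits are v(pi^-) = 2 - 2*pi and v(pi^+) = 3 - pi.
By Dirichlet's theorem the series converges to their average, [(2 - 2*pi) + (3 - pi)]/2 = 5/2 - 3*pi/2.

5/2 - 3*pi/2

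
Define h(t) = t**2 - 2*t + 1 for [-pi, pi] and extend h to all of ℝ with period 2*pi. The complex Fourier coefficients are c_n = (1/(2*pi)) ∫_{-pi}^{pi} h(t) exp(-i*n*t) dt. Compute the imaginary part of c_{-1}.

Since h is real-valued, Im(c_{-1}) = -(1/(2*pi)) ∫_{-pi}^{pi} h(t) sin(-t) dt = b_{1}/2.
Integrating by parts twice (tabular method), an antiderivative of (t**2 - 2*t + 1) sin(-t) is t**2*cos(t) - 2*t*sin(t) - 2*t*cos(t) + 2*sin(t) - cos(t); evaluating from -pi to pi: ∫_{-pi}^{pi} (t**2 - 2*t + 1) sin(-t) dt = (-pi**2 + 1 + 2*pi) - (-pi**2 - 2*pi + 1) = 4*pi.
Hence Im(c_{-1}) = (-1/(2*pi))·(4*pi) = -2.

-2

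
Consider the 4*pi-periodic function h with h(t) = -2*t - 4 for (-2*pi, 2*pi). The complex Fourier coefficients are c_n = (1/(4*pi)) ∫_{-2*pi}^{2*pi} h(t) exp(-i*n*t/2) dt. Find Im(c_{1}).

Since h is real-valued, Im(c_{1}) = -(1/(4*pi)) ∫_{-2*pi}^{2*pi} h(t) sin(t/2) dt = -b_{1}/2.
Integrating by parts (boundary term plus one more integral), an antiderivative of (-2*t - 4) sin(t/2) is 4*t*cos(t/2) - 8*sin(t/2) + 8*cos(t/2); evaluating from -2*pi to 2*pi: ∫_{-2*pi}^{2*pi} (-2*t - 4) sin(t/2) dt = (-8*pi - 8) - (-8 + 8*pi) = -16*pi.
Hence Im(c_{1}) = (-1/(4*pi))·(-16*pi) = 4.

4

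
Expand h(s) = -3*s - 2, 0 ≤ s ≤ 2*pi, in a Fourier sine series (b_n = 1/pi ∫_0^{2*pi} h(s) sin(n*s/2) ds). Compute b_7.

4*(-3*pi - 2)/(7*pi)

b_7 = 1/pi ∫_0^{2*pi} (-3*s - 2) sin(7*s/2) ds.
Integrating by parts (boundary term plus one more integral), an antiderivative of (-3*s - 2) sin(7*s/2) is 6*s*cos(7*s/2)/7 - 12*sin(7*s/2)/49 + 4*cos(7*s/2)/7; evaluating from 0 to 2*pi: ∫_{0}^{2*pi} (-3*s - 2) sin(7*s/2) ds = (-12*pi/7 - 4/7) - (4/7) = -12*pi/7 - 8/7.
Hence b_7 = (1/pi)·(-12*pi/7 - 8/7) = 4*(-3*pi - 2)/(7*pi).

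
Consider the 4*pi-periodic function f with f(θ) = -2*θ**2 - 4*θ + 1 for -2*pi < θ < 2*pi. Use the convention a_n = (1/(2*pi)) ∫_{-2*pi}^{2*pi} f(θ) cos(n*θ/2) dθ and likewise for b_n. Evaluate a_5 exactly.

32/25

a_5 = (1/(2*pi)) ∫_{-2*pi}^{2*pi} f(θ) cos(5*θ/2) dθ.
Integrating by parts twice (tabular method), an antiderivative of (-2*θ**2 - 4*θ + 1) cos(5*θ/2) is -4*θ**2*sin(5*θ/2)/5 - 8*θ*sin(5*θ/2)/5 - 16*θ*cos(5*θ/2)/25 + 82*sin(5*θ/2)/125 - 16*cos(5*θ/2)/25; evaluating from -2*pi to 2*pi: ∫_{-2*pi}^{2*pi} (-2*θ**2 - 4*θ + 1) cos(5*θ/2) dθ = (16/25 + 32*pi/25) - (16/25 - 32*pi/25) = 64*pi/25.
Hence a_5 = (1/(2*pi))·(64*pi/25) = 32/25.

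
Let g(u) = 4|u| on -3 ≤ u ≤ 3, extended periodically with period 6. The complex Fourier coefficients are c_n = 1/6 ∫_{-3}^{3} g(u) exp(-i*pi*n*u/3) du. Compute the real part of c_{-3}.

-8/(3*pi**2)

Since g is real-valued, Re(c_{-3}) = 1/6 ∫_{-3}^{3} g(u) cos(-pi*u) du = a_{3}/2.
g is even and cos(-pi*u) is even, so the integrand is even: ∫_{-3}^{3} g(u) cos(-pi*u) du = 2∫_0^{3} g(u) cos(-pi*u) du.
Integrating by parts (boundary term plus one more integral), an antiderivative of (4*u) cos(-pi*u) is 4*u*sin(pi*u)/pi + 4*cos(pi*u)/pi**2; evaluating from 0 to 3: ∫_{0}^{3} (4*u) cos(-pi*u) du = (-4/pi**2) - (4/pi**2) = -8/pi**2.
So ∫_{-3}^{3} g(u) cos(-pi*u) du = -16/pi**2.
Hence Re(c_{-3}) = (1/6)·(-16/pi**2) = -8/(3*pi**2).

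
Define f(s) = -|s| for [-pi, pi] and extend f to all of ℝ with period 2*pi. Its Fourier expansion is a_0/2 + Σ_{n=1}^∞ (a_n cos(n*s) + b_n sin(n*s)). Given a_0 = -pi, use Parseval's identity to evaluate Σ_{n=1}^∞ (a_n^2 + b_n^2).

pi**2/6

Parseval: a_0^2/2 + Σ_{n≥1} (a_n^2+b_n^2) = 1/pi ∫_{-pi}^{pi} f(s)^2 ds = 2*pi**2/3.
Subtract a_0^2/2 = pi**2/2: Σ (a_n^2+b_n^2) = pi**2/6.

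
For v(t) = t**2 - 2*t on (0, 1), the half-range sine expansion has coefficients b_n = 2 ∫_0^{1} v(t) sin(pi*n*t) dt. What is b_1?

b_1 = 2 ∫_0^{1} (t**2 - 2*t) sin(pi*t) dt.
Integrating by parts twice (tabular method), an antiderivative of (t**2 - 2*t) sin(pi*t) is -t**2*cos(pi*t)/pi + 2*t*sin(pi*t)/pi**2 + 2*t*cos(pi*t)/pi - 2*sin(pi*t)/pi**2 + 2*cos(pi*t)/pi**3; evaluating from 0 to 1: ∫_{0}^{1} (t**2 - 2*t) sin(pi*t) dt = ((-pi**2 - 2)/pi**3) - (2/pi**3) = (-pi**2 - 4)/pi**3.
Hence b_1 = 2·((-pi**2 - 4)/pi**3) = -2/pi - 8/pi**3.

-2/pi - 8/pi**3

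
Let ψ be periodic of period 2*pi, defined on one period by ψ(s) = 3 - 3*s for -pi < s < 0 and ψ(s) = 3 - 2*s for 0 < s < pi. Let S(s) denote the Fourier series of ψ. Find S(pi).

s = pi differs from s = -pi by 1 full period(s), and the series is 2*pi-periodic.
At s = -pi the one-sided limits are ψ(-pi^-) = 3 - 2*pi and ψ(-pi^+) = 3 + 3*pi.
By Dirichlet's theorem the series converges to their average, [(3 - 2*pi) + (3 + 3*pi)]/2 = pi/2 + 3.

pi/2 + 3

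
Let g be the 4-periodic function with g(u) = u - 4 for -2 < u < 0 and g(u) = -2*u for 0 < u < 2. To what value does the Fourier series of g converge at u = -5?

u = -5 differs from u = -1 by -1 full period(s), and the series is 4-periodic.
g is continuous at u = -1 with value -5, so the series converges to -5 there.

-5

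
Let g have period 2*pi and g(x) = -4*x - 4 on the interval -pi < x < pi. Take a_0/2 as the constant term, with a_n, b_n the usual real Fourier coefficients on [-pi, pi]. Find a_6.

a_6 = 1/pi ∫_{-pi}^{pi} g(x) cos(6*x) dx.
Integrating by parts (boundary term plus one more integral), an antiderivative of (-4*x - 4) cos(6*x) is -2*x*sin(6*x)/3 - 2*sin(6*x)/3 - cos(6*x)/9; evaluating from -pi to pi: ∫_{-pi}^{pi} (-4*x - 4) cos(6*x) dx = (-1/9) - (-1/9) = 0.
Hence a_6 = (1/pi)·(0) = 0.

0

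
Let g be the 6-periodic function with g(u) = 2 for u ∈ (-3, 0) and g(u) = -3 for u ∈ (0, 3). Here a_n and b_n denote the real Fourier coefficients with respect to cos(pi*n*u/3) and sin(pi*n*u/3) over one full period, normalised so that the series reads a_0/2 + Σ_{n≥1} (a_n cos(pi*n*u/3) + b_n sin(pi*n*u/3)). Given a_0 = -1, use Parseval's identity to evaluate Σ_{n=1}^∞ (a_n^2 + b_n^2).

25/2

Parseval: a_0^2/2 + Σ_{n≥1} (a_n^2+b_n^2) = 1/3 ∫_{-3}^{3} g(u)^2 du = 13.
Subtract a_0^2/2 = 1/2: Σ (a_n^2+b_n^2) = 25/2.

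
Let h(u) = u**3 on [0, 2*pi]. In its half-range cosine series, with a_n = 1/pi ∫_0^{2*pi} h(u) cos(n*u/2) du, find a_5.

a_5 = 1/pi ∫_0^{2*pi} (u**3) cos(5*u/2) du.
Integrating by parts three times (tabular method), an antiderivative of (u**3) cos(5*u/2) is 2*u**3*sin(5*u/2)/5 + 12*u**2*cos(5*u/2)/25 - 48*u*sin(5*u/2)/125 - 96*cos(5*u/2)/625; evaluating from 0 to 2*pi: ∫_{0}^{2*pi} (u**3) cos(5*u/2) du = (96/625 - 48*pi**2/25) - (-96/625) = 192/625 - 48*pi**2/25.
Hence a_5 = (1/pi)·(192/625 - 48*pi**2/25) = 48*(4 - 25*pi**2)/(625*pi).

48*(4 - 25*pi**2)/(625*pi)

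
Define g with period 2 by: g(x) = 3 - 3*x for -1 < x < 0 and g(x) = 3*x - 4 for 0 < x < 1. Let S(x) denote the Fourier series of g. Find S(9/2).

x = 9/2 differs from x = 1/2 by 2 full period(s), and the series is 2-periodic.
g is continuous at x = 1/2 with value -5/2, so the series converges to -5/2 there.

-5/2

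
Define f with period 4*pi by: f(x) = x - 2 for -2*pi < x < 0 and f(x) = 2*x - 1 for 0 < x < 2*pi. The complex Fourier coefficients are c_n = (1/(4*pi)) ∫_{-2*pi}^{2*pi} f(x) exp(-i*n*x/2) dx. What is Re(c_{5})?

-2/(25*pi)

Since f is real-valued, Re(c_{5}) = (1/(4*pi)) ∫_{-2*pi}^{2*pi} f(x) cos(5*x/2) dx = a_{5}/2.
Split the integral at the breakpoints.
Integrating by parts (boundary term plus one more integral), an antiderivative of (x - 2) cos(5*x/2) is 2*x*sin(5*x/2)/5 - 4*sin(5*x/2)/5 + 4*cos(5*x/2)/25; evaluating from -2*pi to 0: ∫_{-2*pi}^{0} (x - 2) cos(5*x/2) dx = (4/25) - (-4/25) = 8/25.
Integrating by parts (boundary term plus one more integral), an antiderivative of (2*x - 1) cos(5*x/2) is 4*x*sin(5*x/2)/5 - 2*sin(5*x/2)/5 + 8*cos(5*x/2)/25; evaluating from 0 to 2*pi: ∫_{0}^{2*pi} (2*x - 1) cos(5*x/2) dx = (-8/25) - (8/25) = -16/25.
So ∫_{-2*pi}^{2*pi} f(x) cos(5*x/2) dx = -8/25.
Hence Re(c_{5}) = (1/(4*pi))·(-8/25) = -2/(25*pi).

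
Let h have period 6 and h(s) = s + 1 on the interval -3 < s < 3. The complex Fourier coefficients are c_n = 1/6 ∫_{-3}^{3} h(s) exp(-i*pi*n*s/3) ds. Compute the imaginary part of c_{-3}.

1/pi

Since h is real-valued, Im(c_{-3}) = -1/6 ∫_{-3}^{3} h(s) sin(-pi*s) ds = b_{3}/2.
Integrating by parts (boundary term plus one more integral), an antiderivative of (s + 1) sin(-pi*s) is s*cos(pi*s)/pi - sin(pi*s)/pi**2 + cos(pi*s)/pi; evaluating from -3 to 3: ∫_{-3}^{3} (s + 1) sin(-pi*s) ds = (-4/pi) - (2/pi) = -6/pi.
Hence Im(c_{-3}) = (-1/6)·(-6/pi) = 1/pi.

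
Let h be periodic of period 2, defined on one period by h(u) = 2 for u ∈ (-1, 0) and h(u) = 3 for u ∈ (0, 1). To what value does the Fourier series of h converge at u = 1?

5/2

At u = 1 the one-sided limits are h(1^-) = 3 and h(1^+) = 2.
By Dirichlet's theorem the series converges to their average, [(3) + (2)]/2 = 5/2.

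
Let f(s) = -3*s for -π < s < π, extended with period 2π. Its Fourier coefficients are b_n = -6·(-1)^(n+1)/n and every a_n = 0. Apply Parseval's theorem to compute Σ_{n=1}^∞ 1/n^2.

Parseval: Σ b_n^2 = (1/π) ∫_{-π}^{π} f(s)^2 ds = 6*pi**2.
Σ b_n^2 = Σ 36/n^2, so Σ 1/n^2 = (6*pi**2)/36 = pi**2/6.

pi**2/6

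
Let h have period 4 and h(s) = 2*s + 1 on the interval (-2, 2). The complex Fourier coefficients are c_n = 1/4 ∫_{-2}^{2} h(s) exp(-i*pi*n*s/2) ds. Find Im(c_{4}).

Since h is real-valued, Im(c_{4}) = -1/4 ∫_{-2}^{2} h(s) sin(2*pi*s) ds = -b_{4}/2.
Integrating by parts (boundary term plus one more integral), an antiderivative of (2*s + 1) sin(2*pi*s) is -s*cos(2*pi*s)/pi + sin(2*pi*s)/(2*pi**2) - cos(2*pi*s)/(2*pi); evaluating from -2 to 2: ∫_{-2}^{2} (2*s + 1) sin(2*pi*s) ds = (-5/(2*pi)) - (3/(2*pi)) = -4/pi.
Hence Im(c_{4}) = (-1/4)·(-4/pi) = 1/pi.

1/pi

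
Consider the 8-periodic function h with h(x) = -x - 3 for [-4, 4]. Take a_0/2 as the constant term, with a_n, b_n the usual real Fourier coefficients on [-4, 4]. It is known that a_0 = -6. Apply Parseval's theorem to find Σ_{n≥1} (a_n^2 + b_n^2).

Parseval: a_0^2/2 + Σ_{n≥1} (a_n^2+b_n^2) = 1/4 ∫_{-4}^{4} h(x)^2 dx = 86/3.
Subtract a_0^2/2 = 18: Σ (a_n^2+b_n^2) = 32/3.

32/3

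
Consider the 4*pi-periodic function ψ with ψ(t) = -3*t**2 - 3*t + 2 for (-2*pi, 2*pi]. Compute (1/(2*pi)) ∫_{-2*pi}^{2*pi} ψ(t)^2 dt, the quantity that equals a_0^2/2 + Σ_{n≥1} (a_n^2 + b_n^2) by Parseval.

-8*pi**2 + 8 + 288*pi**4/5

(1/(2*pi)) ∫_{-2*pi}^{2*pi} ψ(t)^2 dt = (1/(2*pi)) · (16*pi*(-pi**2 + 1 + 36*pi**4/5)) = -8*pi**2 + 8 + 288*pi**4/5.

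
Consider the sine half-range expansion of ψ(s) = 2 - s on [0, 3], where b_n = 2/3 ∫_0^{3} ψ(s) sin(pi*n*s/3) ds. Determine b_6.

1/pi

b_6 = 2/3 ∫_0^{3} (2 - s) sin(2*pi*s) ds.
Integrating by parts (boundary term plus one more integral), an antiderivative of (2 - s) sin(2*pi*s) is s*cos(2*pi*s)/(2*pi) - sin(2*pi*s)/(4*pi**2) - cos(2*pi*s)/pi; evaluating from 0 to 3: ∫_{0}^{3} (2 - s) sin(2*pi*s) ds = (1/(2*pi)) - (-1/pi) = 3/(2*pi).
Hence b_6 = (2/3)·(3/(2*pi)) = 1/pi.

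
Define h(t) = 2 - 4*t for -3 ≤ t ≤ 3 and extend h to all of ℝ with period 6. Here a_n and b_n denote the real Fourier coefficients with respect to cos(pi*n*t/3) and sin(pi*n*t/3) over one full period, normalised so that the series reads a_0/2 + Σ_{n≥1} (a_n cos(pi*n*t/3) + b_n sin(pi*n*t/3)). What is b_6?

4/pi

b_6 = 1/3 ∫_{-3}^{3} h(t) sin(2*pi*t) dt.
Integrating by parts (boundary term plus one more integral), an antiderivative of (2 - 4*t) sin(2*pi*t) is 2*t*cos(2*pi*t)/pi - sin(2*pi*t)/pi**2 - cos(2*pi*t)/pi; evaluating from -3 to 3: ∫_{-3}^{3} (2 - 4*t) sin(2*pi*t) dt = (5/pi) - (-7/pi) = 12/pi.
Hence b_6 = (1/3)·(12/pi) = 4/pi.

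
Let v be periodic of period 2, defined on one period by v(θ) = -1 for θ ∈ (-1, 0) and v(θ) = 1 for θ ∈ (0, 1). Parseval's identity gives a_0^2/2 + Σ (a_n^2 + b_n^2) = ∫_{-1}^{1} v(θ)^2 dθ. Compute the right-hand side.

∫_{-1}^{1} v(θ)^2 dθ = 2.

2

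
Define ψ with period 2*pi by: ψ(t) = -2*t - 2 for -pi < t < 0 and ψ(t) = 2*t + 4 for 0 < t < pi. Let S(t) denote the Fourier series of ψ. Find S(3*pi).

t = 3*pi differs from t = -pi by 2 full period(s), and the series is 2*pi-periodic.
At t = -pi the one-sided limits are ψ(-pi^-) = 4 + 2*pi and ψ(-pi^+) = -2 + 2*pi.
By Dirichlet's theorem the series converges to their average, [(4 + 2*pi) + (-2 + 2*pi)]/2 = 1 + 2*pi.

1 + 2*pi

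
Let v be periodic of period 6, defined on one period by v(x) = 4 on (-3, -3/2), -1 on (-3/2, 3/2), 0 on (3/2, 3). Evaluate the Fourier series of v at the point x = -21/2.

x = -21/2 differs from x = 3/2 by -2 full period(s), and the series is 6-periodic.
At x = 3/2 the one-sided limits are v(3/2^-) = -1 and v(3/2^+) = 0.
By Dirichlet's theorem the series converges to their average, [(-1) + (0)]/2 = -1/2.

-1/2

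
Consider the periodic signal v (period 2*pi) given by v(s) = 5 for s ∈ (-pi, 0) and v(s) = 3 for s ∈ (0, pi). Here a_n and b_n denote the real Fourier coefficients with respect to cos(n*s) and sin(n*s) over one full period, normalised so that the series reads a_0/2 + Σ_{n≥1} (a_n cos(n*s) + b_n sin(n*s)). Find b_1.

-4/pi

b_1 = 1/pi ∫_{-pi}^{pi} v(s) sin(s) ds.
Split the integral at the breakpoints.
Directly, an antiderivative of (5) sin(s) is -5*cos(s); evaluating from -pi to 0: ∫_{-pi}^{0} (5) sin(s) ds = (-5) - (5) = -10.
Directly, an antiderivative of (3) sin(s) is -3*cos(s); evaluating from 0 to pi: ∫_{0}^{pi} (3) sin(s) ds = (3) - (-3) = 6.
Summing the pieces and multiplying by (1/pi) gives b_1 = -4/pi.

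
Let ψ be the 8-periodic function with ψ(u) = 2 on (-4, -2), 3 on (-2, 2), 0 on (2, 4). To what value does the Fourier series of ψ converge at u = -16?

3

u = -16 differs from u = 0 by -2 full period(s), and the series is 8-periodic.
ψ is continuous at u = 0 with value 3, so the series converges to 3 there.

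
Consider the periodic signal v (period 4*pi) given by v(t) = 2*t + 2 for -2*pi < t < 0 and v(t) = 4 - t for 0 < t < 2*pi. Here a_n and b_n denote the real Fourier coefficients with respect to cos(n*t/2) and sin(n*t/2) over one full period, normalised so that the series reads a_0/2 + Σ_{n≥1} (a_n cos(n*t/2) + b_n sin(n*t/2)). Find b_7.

b_7 = (1/(2*pi)) ∫_{-2*pi}^{2*pi} v(t) sin(7*t/2) dt.
Split the integral at the breakpoints.
Integrating by parts (boundary term plus one more integral), an antiderivative of (2*t + 2) sin(7*t/2) is -4*t*cos(7*t/2)/7 + 8*sin(7*t/2)/49 - 4*cos(7*t/2)/7; evaluating from -2*pi to 0: ∫_{-2*pi}^{0} (2*t + 2) sin(7*t/2) dt = (-4/7) - (4/7 - 8*pi/7) = -8/7 + 8*pi/7.
Integrating by parts (boundary term plus one more integral), an antiderivative of (4 - t) sin(7*t/2) is 2*t*cos(7*t/2)/7 - 4*sin(7*t/2)/49 - 8*cos(7*t/2)/7; evaluating from 0 to 2*pi: ∫_{0}^{2*pi} (4 - t) sin(7*t/2) dt = (8/7 - 4*pi/7) - (-8/7) = 16/7 - 4*pi/7.
Summing the pieces and multiplying by (1/(2*pi)) gives b_7 = 2*(2 + pi)/(7*pi).

2*(2 + pi)/(7*pi)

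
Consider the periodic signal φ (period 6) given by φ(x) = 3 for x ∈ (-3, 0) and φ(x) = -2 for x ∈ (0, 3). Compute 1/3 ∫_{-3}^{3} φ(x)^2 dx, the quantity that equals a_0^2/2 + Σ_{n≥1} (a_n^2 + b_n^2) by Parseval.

13

1/3 ∫_{-3}^{3} φ(x)^2 dx = 1/3 · (39) = 13.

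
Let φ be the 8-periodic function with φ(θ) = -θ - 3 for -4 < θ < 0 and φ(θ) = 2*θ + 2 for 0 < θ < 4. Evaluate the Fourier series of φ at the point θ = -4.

At θ = -4 the one-sided limits are φ(-4^-) = 10 and φ(-4^+) = 1.
By Dirichlet's theorem the series converges to their average, [(10) + (1)]/2 = 11/2.

11/2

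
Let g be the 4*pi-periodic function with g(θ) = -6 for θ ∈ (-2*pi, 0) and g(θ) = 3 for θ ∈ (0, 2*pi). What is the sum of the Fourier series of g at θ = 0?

-3/2

At θ = 0 the one-sided limits are g(0^-) = -6 and g(0^+) = 3.
By Dirichlet's theorem the series converges to their average, [(-6) + (3)]/2 = -3/2.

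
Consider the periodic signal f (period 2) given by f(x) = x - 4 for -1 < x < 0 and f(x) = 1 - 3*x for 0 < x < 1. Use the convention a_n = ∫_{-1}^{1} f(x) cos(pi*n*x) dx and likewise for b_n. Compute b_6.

b_6 = ∫_{-1}^{1} f(x) sin(6*pi*x) dx.
Split the integral at the breakpoints.
Integrating by parts (boundary term plus one more integral), an antiderivative of (x - 4) sin(6*pi*x) is -x*cos(6*pi*x)/(6*pi) + sin(6*pi*x)/(36*pi**2) + 2*cos(6*pi*x)/(3*pi); evaluating from -1 to 0: ∫_{-1}^{0} (x - 4) sin(6*pi*x) dx = (2/(3*pi)) - (5/(6*pi)) = -1/(6*pi).
Integrating by parts (boundary term plus one more integral), an antiderivative of (1 - 3*x) sin(6*pi*x) is x*cos(6*pi*x)/(2*pi) - sin(6*pi*x)/(12*pi**2) - cos(6*pi*x)/(6*pi); evaluating from 0 to 1: ∫_{0}^{1} (1 - 3*x) sin(6*pi*x) dx = (1/(3*pi)) - (-1/(6*pi)) = 1/(2*pi).
Summing the pieces gives b_6 = 1/(3*pi).

1/(3*pi)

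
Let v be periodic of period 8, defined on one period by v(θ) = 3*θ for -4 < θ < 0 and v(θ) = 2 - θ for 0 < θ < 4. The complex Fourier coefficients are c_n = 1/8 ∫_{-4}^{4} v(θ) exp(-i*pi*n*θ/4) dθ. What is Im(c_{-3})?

Since v is real-valued, Im(c_{-3}) = -1/8 ∫_{-4}^{4} v(θ) sin(-3*pi*θ/4) dθ = b_{3}/2.
Split the integral at the breakpoints.
Integrating by parts (boundary term plus one more integral), an antiderivative of (3*θ) sin(-3*pi*θ/4) is 4*θ*cos(3*pi*θ/4)/pi - 16*sin(3*pi*θ/4)/(3*pi**2); evaluating from -4 to 0: ∫_{-4}^{0} (3*θ) sin(-3*pi*θ/4) dθ = (0) - (16/pi) = -16/pi.
Integrating by parts (boundary term plus one more integral), an antiderivative of (2 - θ) sin(-3*pi*θ/4) is -4*θ*cos(3*pi*θ/4)/(3*pi) + 16*sin(3*pi*θ/4)/(9*pi**2) + 8*cos(3*pi*θ/4)/(3*pi); evaluating from 0 to 4: ∫_{0}^{4} (2 - θ) sin(-3*pi*θ/4) dθ = (8/(3*pi)) - (8/(3*pi)) = 0.
So ∫_{-4}^{4} v(θ) sin(-3*pi*θ/4) dθ = -16/pi.
Hence Im(c_{-3}) = (-1/8)·(-16/pi) = 2/pi.

2/pi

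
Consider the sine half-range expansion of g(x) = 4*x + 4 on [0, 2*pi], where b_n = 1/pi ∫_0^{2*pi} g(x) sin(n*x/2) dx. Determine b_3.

16*(1 + pi)/(3*pi)

b_3 = 1/pi ∫_0^{2*pi} (4*x + 4) sin(3*x/2) dx.
Integrating by parts (boundary term plus one more integral), an antiderivative of (4*x + 4) sin(3*x/2) is -8*x*cos(3*x/2)/3 + 16*sin(3*x/2)/9 - 8*cos(3*x/2)/3; evaluating from 0 to 2*pi: ∫_{0}^{2*pi} (4*x + 4) sin(3*x/2) dx = (8/3 + 16*pi/3) - (-8/3) = 16/3 + 16*pi/3.
Hence b_3 = (1/pi)·(16/3 + 16*pi/3) = 16*(1 + pi)/(3*pi).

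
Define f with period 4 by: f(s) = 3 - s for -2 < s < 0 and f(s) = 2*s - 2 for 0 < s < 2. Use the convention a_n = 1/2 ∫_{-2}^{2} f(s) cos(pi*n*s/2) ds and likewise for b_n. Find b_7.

b_7 = 1/2 ∫_{-2}^{2} f(s) sin(7*pi*s/2) ds.
Split the integral at the breakpoints.
Integrating by parts (boundary term plus one more integral), an antiderivative of (3 - s) sin(7*pi*s/2) is 2*s*cos(7*pi*s/2)/(7*pi) - 4*sin(7*pi*s/2)/(49*pi**2) - 6*cos(7*pi*s/2)/(7*pi); evaluating from -2 to 0: ∫_{-2}^{0} (3 - s) sin(7*pi*s/2) ds = (-6/(7*pi)) - (10/(7*pi)) = -16/(7*pi).
Integrating by parts (boundary term plus one more integral), an antiderivative of (2*s - 2) sin(7*pi*s/2) is -4*s*cos(7*pi*s/2)/(7*pi) + 8*sin(7*pi*s/2)/(49*pi**2) + 4*cos(7*pi*s/2)/(7*pi); evaluating from 0 to 2: ∫_{0}^{2} (2*s - 2) sin(7*pi*s/2) ds = (4/(7*pi)) - (4/(7*pi)) = 0.
Summing the pieces and multiplying by (1/2) gives b_7 = -8/(7*pi).

-8/(7*pi)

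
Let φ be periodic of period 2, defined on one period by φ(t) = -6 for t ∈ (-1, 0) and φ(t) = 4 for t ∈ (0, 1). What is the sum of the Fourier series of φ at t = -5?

t = -5 differs from t = -1 by -2 full period(s), and the series is 2-periodic.
At t = -1 the one-sided limits are φ(-1^-) = 4 and φ(-1^+) = -6.
By Dirichlet's theorem the series converges to their average, [(4) + (-6)]/2 = -1.

-1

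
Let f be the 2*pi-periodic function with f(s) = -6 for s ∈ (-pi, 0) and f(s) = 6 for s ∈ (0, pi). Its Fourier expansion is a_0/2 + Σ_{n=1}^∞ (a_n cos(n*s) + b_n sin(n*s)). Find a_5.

0

a_5 = 1/pi ∫_{-pi}^{pi} f(s) cos(5*s) ds.
f is odd and cos(5*s) is even, so the integrand is odd over a symmetric interval and the integral vanishes.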